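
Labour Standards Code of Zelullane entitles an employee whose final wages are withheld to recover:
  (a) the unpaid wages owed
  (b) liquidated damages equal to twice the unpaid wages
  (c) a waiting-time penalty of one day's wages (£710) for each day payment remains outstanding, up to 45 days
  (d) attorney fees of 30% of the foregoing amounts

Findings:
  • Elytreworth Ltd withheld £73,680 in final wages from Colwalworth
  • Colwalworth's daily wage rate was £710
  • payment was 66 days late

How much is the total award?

Doubled: 2 × £73,680 = £147,360
Penalty days: min(66, 45) = 45
Waiting-time penalty: 45 × £710 = £31,950
Subtotal: £73,680 + £147,360 + £31,950 = £252,990
Attorney fees: 30% of £252,990 = £75,897
Total award: £252,990 + £75,897 = £328,887

£328,887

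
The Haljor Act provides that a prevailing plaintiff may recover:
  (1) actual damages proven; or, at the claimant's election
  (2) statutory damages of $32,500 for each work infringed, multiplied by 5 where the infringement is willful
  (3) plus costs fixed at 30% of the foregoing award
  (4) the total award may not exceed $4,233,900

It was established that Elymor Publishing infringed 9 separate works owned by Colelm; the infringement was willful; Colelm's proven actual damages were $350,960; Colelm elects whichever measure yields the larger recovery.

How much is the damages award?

Statutory damages: 9 × $32,500 = $292,500
Multiplied by 5: 5 × $292,500 = $1,462,500
Greater of actual damages ($350,960) or enhanced statutory damages ($1,462,500): $1,462,500
Costs: 30% of $1,462,500 = $438,750
Award plus costs: $1,462,500 + $438,750 = $1,901,250
Cap at $4,233,900: $1,901,250 is within the cap, no reduction.

$1,901,250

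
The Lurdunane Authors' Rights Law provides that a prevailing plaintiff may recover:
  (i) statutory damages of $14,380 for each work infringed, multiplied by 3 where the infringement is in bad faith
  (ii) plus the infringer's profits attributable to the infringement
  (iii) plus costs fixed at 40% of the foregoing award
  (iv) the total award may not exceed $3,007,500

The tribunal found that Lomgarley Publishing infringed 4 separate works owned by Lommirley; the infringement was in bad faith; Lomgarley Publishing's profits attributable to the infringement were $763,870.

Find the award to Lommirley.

Statutory damages: 4 × $14,380 = $57,520
Trebled: 3 × $57,520 = $172,560
Combined award: $172,560 + $763,870 = $936,430
Costs: 40% of $936,430 = $374,572
Award plus costs: $936,430 + $374,572 = $1,311,002
Cap at $3,007,500: $1,311,002 is within the cap, no reduction.

$1,311,002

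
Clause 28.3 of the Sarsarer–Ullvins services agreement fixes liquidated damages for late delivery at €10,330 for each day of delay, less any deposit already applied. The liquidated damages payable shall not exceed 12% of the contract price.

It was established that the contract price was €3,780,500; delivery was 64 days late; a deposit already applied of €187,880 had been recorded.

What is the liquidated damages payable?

€453,660

Per-day damages: 64 × €10,330 = €661,120
Less deposit already applied: €661,120 − €187,880 = €473,240
Cap: 12% of €3,780,500 = €453,660
Cap at €453,660: €473,240 exceeds the cap → €453,660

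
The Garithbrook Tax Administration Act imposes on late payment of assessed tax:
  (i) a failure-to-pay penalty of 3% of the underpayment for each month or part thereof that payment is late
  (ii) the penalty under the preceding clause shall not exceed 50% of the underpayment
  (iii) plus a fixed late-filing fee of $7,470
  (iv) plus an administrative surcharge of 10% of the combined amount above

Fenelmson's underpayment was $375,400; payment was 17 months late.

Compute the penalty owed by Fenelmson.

$214,687

Accrued rate: 3% × 17 = 51%, capped at 50% → 50%
Failure-to-pay penalty: 50% of $375,400 = $187,700
Penalty before surcharge: $187,700 + $7,470 = $195,170
Administrative surcharge: 10% of $195,170 = $19,517
Total penalty: $195,170 + $19,517 = $214,687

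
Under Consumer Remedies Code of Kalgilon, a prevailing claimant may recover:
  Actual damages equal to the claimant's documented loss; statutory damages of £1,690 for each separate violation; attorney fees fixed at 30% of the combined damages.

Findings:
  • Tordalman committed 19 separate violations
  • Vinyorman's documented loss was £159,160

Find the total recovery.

Statutory damages: 19 × £1,690 = £32,110
Combined damages: £159,160 + £32,110 = £191,270
Attorney fees: 30% of £191,270 = £57,381
Total recovery: £191,270 + £57,381 = £248,651

Total recovery: £248,651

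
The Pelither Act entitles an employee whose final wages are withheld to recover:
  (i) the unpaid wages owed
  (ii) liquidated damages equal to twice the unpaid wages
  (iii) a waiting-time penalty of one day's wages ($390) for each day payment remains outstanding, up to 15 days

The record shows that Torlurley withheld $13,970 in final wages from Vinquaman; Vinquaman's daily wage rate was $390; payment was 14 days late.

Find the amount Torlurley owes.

$47,370

Doubled: 2 × $13,970 = $27,940
Penalty days: min(14, 15) = 14
Waiting-time penalty: 14 × $390 = $5,460
Total award: $13,970 + $27,940 + $5,460 = $47,370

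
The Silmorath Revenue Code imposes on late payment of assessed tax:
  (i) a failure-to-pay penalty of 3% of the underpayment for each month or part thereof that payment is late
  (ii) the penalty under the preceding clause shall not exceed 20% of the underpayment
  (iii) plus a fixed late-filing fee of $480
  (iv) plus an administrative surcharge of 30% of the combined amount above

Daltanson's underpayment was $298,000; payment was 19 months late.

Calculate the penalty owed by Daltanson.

$78,104

Accrued rate: 3% × 19 = 57%, capped at 20% → 20%
Failure-to-pay penalty: 20% of $298,000 = $59,600
Penalty before surcharge: $59,600 + $480 = $60,080
Administrative surcharge: 30% of $60,080 = $18,024
Total penalty: $60,080 + $18,024 = $78,104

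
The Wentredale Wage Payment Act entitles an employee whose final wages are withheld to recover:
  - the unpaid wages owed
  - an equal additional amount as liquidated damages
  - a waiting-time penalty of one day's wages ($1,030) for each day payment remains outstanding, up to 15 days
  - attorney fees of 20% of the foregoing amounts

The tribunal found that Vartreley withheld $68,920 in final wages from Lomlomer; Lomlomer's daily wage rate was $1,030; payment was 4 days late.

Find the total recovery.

$170,352

Liquidated damages (equal amount): $68,920
Penalty days: min(4, 15) = 4
Waiting-time penalty: 4 × $1,030 = $4,120
Subtotal: $68,920 + $68,920 + $4,120 = $141,960
Attorney fees: 20% of $141,960 = $28,392
Total award: $141,960 + $28,392 = $170,352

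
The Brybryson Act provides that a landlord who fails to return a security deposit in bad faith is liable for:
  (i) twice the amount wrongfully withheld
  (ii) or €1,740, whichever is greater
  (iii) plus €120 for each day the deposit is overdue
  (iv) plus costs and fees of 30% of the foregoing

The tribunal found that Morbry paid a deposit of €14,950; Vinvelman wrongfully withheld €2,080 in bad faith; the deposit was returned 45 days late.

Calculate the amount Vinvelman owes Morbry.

Doubled: 2 × €2,080 = €4,160
Minimum €1,740: €4,160 meets the minimum, no increase.
Late-return penalty: 45 × €120 = €5,400
Damages plus late penalty: €4,160 + €5,400 = €9,560
Costs and fees: 30% of €9,560 = €2,868
Total recovery: €9,560 + €2,868 = €12,428

€12,428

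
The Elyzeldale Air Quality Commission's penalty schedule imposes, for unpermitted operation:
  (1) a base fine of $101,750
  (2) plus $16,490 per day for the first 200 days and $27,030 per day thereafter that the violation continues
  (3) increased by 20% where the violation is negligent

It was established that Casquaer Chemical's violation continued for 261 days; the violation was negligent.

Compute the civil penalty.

First 200 days: 200 × $16,490 = $3,298,000
Remaining days: (261 − 200) × $27,030 = $1,648,830
Per-day component: $3,298,000 + $1,648,830 = $4,946,830
Base plus per-day: $101,750 + $4,946,830 = $5,048,580
Enhancement: 20% of $5,048,580 = $1,009,716
Enhanced fine: $5,048,580 + $1,009,716 = $6,058,296

Civil penalty: $6,058,296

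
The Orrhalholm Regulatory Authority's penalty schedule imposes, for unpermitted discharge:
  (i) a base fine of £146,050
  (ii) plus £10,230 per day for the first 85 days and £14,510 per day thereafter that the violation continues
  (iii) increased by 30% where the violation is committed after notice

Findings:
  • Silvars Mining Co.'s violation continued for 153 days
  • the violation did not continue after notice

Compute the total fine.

First 85 days: 85 × £10,230 = £869,550
Remaining days: (153 − 85) × £14,510 = £986,680
Per-day component: £869,550 + £986,680 = £1,856,230
Base plus per-day: £146,050 + £1,856,230 = £2,002,280
The violation did not continue after notice: no 30% increase.

Civil penalty: £2,002,280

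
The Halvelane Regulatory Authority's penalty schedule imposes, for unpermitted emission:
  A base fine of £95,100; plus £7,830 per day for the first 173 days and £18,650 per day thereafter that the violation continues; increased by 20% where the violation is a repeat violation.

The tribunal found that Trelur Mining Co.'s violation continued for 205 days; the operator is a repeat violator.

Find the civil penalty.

£2,455,788

First 173 days: 173 × £7,830 = £1,354,590
Remaining days: (205 − 173) × £18,650 = £596,800
Per-day component: £1,354,590 + £596,800 = £1,951,390
Base plus per-day: £95,100 + £1,951,390 = £2,046,490
Enhancement: 20% of £2,046,490 = £409,298
Enhanced fine: £2,046,490 + £409,298 = £2,455,788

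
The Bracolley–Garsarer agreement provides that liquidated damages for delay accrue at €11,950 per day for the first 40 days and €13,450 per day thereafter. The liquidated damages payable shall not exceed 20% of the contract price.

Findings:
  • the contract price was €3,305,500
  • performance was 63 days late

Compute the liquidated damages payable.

€661,100

First 40 days: 40 × €11,950 = €478,000
Remaining days: (63 − 40) × €13,450 = €309,350
Accrued per-day damages: €478,000 + €309,350 = €787,350
Cap: 20% of €3,305,500 = €661,100
Cap at €661,100: €787,350 exceeds the cap → €661,100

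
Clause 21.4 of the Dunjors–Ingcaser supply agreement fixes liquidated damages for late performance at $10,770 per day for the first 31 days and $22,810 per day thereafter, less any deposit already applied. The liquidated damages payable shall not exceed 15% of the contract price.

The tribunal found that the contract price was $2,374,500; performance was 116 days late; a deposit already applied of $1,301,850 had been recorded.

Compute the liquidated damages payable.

$356,175

First 31 days: 31 × $10,770 = $333,870
Remaining days: (116 − 31) × $22,810 = $1,938,850
Accrued per-day damages: $333,870 + $1,938,850 = $2,272,720
Less deposit already applied: $2,272,720 − $1,301,850 = $970,870
Cap: 15% of $2,374,500 = $356,175
Cap at $356,175: $970,870 exceeds the cap → $356,175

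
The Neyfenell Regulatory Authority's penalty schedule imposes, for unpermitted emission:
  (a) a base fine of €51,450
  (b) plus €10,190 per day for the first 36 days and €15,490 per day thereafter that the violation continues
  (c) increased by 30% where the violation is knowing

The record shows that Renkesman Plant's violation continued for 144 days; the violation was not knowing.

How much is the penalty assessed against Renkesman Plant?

€2,091,210

First 36 days: 36 × €10,190 = €366,840
Remaining days: (144 − 36) × €15,490 = €1,672,920
Per-day component: €366,840 + €1,672,920 = €2,039,760
Base plus per-day: €51,450 + €2,039,760 = €2,091,210
The violation was not knowing: no 30% increase.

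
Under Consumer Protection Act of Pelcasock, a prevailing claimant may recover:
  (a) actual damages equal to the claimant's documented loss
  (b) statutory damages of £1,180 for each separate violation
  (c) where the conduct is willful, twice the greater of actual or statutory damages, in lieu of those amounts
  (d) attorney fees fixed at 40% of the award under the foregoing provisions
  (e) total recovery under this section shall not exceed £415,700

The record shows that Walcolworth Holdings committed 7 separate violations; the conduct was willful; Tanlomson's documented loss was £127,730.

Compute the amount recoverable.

£357,644

Statutory damages: 7 × £1,180 = £8,260
Greater of actual damages (£127,730) or statutory damages (£8,260): £127,730
Doubled: 2 × £127,730 = £255,460
Attorney fees: 40% of £255,460 = £102,184
Total before cap: £255,460 + £102,184 = £357,644
Cap at £415,700: £357,644 is within the cap, no reduction.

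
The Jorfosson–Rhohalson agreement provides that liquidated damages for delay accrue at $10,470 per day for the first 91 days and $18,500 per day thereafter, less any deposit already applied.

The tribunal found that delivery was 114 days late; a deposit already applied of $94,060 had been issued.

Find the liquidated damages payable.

First 91 days: 91 × $10,470 = $952,770
Remaining days: (114 − 91) × $18,500 = $425,500
Accrued per-day damages: $952,770 + $425,500 = $1,378,270
Less deposit already applied: $1,378,270 − $94,060 = $1,284,210

Liquidated damages: $1,284,210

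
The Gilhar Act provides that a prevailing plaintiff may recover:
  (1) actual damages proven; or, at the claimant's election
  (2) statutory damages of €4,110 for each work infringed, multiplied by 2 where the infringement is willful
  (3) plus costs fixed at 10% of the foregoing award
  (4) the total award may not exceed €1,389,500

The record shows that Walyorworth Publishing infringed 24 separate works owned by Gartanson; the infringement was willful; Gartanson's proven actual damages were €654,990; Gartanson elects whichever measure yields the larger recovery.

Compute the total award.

Statutory damages: 24 × €4,110 = €98,640
Doubled: 2 × €98,640 = €197,280
Greater of actual damages (€654,990) or enhanced statutory damages (€197,280): €654,990
Costs: 10% of €654,990 = €65,499
Award plus costs: €654,990 + €65,499 = €720,489
Cap at €1,389,500: €720,489 is within the cap, no reduction.

€720,489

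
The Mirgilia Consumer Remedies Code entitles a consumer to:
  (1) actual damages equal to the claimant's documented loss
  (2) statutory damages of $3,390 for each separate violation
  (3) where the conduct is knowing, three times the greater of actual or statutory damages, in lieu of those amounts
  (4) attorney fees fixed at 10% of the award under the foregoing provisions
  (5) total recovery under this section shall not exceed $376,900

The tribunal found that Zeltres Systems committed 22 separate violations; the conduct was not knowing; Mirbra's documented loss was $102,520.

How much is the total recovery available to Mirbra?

Statutory damages: 22 × $3,390 = $74,580
Conduct not knowing: the in-lieu enhancement does not apply.
Actual plus statutory damages: $102,520 + $74,580 = $177,100
Attorney fees: 10% of $177,100 = $17,710
Total before cap: $177,100 + $17,710 = $194,810
Cap at $376,900: $194,810 is within the cap, no reduction.

$194,810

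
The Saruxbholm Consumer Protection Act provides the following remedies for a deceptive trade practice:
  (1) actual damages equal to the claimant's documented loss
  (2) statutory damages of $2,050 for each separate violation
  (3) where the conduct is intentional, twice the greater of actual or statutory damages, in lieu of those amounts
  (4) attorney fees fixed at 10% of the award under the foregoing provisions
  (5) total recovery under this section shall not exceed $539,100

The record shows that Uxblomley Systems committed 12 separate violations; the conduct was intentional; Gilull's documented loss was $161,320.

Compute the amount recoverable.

Statutory damages: 12 × $2,050 = $24,600
Greater of actual damages ($161,320) or statutory damages ($24,600): $161,320
Doubled: 2 × $161,320 = $322,640
Attorney fees: 10% of $322,640 = $32,264
Total before cap: $322,640 + $32,264 = $354,904
Cap at $539,100: $354,904 is within the cap, no reduction.

$354,904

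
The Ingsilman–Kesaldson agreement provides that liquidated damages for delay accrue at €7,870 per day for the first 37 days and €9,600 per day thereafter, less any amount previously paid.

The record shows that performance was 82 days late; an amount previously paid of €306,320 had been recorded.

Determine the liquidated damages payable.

First 37 days: 37 × €7,870 = €291,190
Remaining days: (82 − 37) × €9,600 = €432,000
Accrued per-day damages: €291,190 + €432,000 = €723,190
Less amount previously paid: €723,190 − €306,320 = €416,870

€416,870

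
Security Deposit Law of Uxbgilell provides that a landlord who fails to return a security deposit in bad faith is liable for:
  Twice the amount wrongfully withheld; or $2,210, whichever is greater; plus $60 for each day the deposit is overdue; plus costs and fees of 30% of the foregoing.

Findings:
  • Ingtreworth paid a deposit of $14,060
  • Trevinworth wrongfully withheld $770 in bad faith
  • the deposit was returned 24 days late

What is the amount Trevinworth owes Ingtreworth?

Doubled: 2 × $770 = $1,540
Minimum $2,210: $1,540 is below the minimum → $2,210
Late-return penalty: 24 × $60 = $1,440
Damages plus late penalty: $2,210 + $1,440 = $3,650
Costs and fees: 30% of $3,650 = $1,095
Total recovery: $3,650 + $1,095 = $4,745

Recovery: $4,745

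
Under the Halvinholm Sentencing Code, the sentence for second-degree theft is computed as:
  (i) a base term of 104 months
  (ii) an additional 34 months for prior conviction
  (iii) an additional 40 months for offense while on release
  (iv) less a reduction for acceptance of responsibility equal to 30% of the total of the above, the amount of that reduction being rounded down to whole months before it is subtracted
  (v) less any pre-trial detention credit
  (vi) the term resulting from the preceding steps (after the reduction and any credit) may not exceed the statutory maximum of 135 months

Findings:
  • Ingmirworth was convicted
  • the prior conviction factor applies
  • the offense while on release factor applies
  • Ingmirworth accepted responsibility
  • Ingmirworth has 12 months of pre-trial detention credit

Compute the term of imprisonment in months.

113 months

Prior conviction enhancement: +34 months
Offense while on release enhancement: +40 months
Adjusted term: 104 months + 34 months + 40 months = 178 months
Acceptance of responsibility reduction: 30% of 178 months = 53 months (rounded down)
After reduction: 178 − 53 = 125 months
Less pre-trial detention credit: 125 months − 12 months = 113 months
Cap at 135 months: 113 months is within the cap, no reduction.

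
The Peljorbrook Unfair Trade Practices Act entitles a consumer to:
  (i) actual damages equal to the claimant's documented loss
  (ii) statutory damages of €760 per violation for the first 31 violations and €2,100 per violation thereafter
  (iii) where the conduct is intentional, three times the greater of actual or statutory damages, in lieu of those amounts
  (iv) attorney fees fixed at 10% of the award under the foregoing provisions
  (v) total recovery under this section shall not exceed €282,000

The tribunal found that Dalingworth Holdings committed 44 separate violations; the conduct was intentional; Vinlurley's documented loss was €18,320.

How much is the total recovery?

First 31 violations: 31 × €760 = €23,560
Remaining violations: (44 − 31) × €2,100 = €27,300
Statutory damages: €23,560 + €27,300 = €50,860
Greater of actual damages (€18,320) or statutory damages (€50,860): €50,860
Trebled: 3 × €50,860 = €152,580
Attorney fees: 10% of €152,580 = €15,258
Total before cap: €152,580 + €15,258 = €167,838
Cap at €282,000: €167,838 is within the cap, no reduction.

Total recovery: €167,838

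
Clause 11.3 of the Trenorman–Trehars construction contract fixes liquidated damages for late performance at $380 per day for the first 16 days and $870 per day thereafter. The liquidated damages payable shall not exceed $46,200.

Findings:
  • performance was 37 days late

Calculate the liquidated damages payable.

Liquidated damages: $24,350

First 16 days: 16 × $380 = $6,080
Remaining days: (37 − 16) × $870 = $18,270
Accrued per-day damages: $6,080 + $18,270 = $24,350
Cap at $46,200: $24,350 is within the cap, no reduction.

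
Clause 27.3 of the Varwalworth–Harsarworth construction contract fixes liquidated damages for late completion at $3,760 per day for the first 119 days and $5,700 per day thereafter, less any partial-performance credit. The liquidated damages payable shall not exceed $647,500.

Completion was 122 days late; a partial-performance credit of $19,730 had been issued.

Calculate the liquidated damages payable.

$444,810

First 119 days: 119 × $3,760 = $447,440
Remaining days: (122 − 119) × $5,700 = $17,100
Accrued per-day damages: $447,440 + $17,100 = $464,540
Less partial-performance credit: $464,540 − $19,730 = $444,810
Cap at $647,500: $444,810 is within the cap, no reduction.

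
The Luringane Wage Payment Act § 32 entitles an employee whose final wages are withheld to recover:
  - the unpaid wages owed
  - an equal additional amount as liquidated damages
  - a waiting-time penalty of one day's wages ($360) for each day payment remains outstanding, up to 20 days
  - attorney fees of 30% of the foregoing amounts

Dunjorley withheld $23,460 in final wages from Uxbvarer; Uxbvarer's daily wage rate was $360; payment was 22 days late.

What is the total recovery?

Liquidated damages (equal amount): $23,460
Penalty days: min(22, 20) = 20
Waiting-time penalty: 20 × $360 = $7,200
Subtotal: $23,460 + $23,460 + $7,200 = $54,120
Attorney fees: 30% of $54,120 = $16,236
Total award: $54,120 + $16,236 = $70,356

Total award: $70,356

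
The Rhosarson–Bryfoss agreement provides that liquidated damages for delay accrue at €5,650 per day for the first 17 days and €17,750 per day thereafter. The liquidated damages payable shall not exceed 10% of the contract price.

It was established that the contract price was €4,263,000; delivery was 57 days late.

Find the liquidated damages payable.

€426,300

First 17 days: 17 × €5,650 = €96,050
Remaining days: (57 − 17) × €17,750 = €710,000
Accrued per-day damages: €96,050 + €710,000 = €806,050
Cap: 10% of €4,263,000 = €426,300
Cap at €426,300: €806,050 exceeds the cap → €426,300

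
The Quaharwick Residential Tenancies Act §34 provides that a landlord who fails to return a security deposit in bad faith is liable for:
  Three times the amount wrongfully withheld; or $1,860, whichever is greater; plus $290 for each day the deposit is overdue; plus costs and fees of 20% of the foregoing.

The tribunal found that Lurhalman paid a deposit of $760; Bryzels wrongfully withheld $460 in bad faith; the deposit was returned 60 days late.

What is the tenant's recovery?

$23,112

Trebled: 3 × $460 = $1,380
Minimum $1,860: $1,380 is below the minimum → $1,860
Late-return penalty: 60 × $290 = $17,400
Damages plus late penalty: $1,860 + $17,400 = $19,260
Costs and fees: 20% of $19,260 = $3,852
Total recovery: $19,260 + $3,852 = $23,112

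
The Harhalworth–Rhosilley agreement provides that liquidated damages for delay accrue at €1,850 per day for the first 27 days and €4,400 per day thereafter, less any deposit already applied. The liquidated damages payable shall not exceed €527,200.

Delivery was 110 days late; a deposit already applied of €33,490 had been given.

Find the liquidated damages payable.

Liquidated damages: €381,660

First 27 days: 27 × €1,850 = €49,950
Remaining days: (110 − 27) × €4,400 = €365,200
Accrued per-day damages: €49,950 + €365,200 = €415,150
Less deposit already applied: €415,150 − €33,490 = €381,660
Cap at €527,200: €381,660 is within the cap, no reduction.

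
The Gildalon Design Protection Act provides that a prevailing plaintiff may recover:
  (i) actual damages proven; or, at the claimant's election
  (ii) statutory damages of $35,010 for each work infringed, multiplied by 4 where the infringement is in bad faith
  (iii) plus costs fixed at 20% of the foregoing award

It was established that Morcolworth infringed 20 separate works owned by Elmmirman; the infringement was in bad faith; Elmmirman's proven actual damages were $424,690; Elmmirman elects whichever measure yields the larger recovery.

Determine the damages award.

Statutory damages: 20 × $35,010 = $700,200
Multiplied by 4: 4 × $700,200 = $2,800,800
Greater of actual damages ($424,690) or enhanced statutory damages ($2,800,800): $2,800,800
Costs: 20% of $2,800,800 = $560,160
Award plus costs: $2,800,800 + $560,160 = $3,360,960

$3,360,960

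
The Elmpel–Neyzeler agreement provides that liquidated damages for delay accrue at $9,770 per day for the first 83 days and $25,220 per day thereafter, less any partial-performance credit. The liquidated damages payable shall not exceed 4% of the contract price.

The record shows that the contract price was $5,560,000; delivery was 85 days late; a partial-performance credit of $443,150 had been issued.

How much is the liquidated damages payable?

$222,400

First 83 days: 83 × $9,770 = $810,910
Remaining days: (85 − 83) × $25,220 = $50,440
Accrued per-day damages: $810,910 + $50,440 = $861,350
Less partial-performance credit: $861,350 − $443,150 = $418,200
Cap: 4% of $5,560,000 = $222,400
Cap at $222,400: $418,200 exceeds the cap → $222,400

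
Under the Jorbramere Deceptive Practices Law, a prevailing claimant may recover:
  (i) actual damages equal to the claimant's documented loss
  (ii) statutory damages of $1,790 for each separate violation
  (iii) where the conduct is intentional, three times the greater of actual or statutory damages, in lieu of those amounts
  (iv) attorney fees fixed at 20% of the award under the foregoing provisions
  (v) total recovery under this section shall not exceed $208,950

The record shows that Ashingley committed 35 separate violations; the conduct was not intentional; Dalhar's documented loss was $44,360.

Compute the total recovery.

$128,412

Statutory damages: 35 × $1,790 = $62,650
Conduct not intentional: the in-lieu enhancement does not apply.
Actual plus statutory damages: $44,360 + $62,650 = $107,010
Attorney fees: 20% of $107,010 = $21,402
Total before cap: $107,010 + $21,402 = $128,412
Cap at $208,950: $128,412 is within the cap, no reduction.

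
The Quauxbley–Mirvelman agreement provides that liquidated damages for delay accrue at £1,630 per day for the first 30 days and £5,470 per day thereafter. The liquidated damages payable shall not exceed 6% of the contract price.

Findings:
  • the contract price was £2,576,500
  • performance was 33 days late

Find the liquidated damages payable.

£65,310

First 30 days: 30 × £1,630 = £48,900
Remaining days: (33 − 30) × £5,470 = £16,410
Accrued per-day damages: £48,900 + £16,410 = £65,310
Cap: 6% of £2,576,500 = £154,590
Cap at £154,590: £65,310 is within the cap, no reduction.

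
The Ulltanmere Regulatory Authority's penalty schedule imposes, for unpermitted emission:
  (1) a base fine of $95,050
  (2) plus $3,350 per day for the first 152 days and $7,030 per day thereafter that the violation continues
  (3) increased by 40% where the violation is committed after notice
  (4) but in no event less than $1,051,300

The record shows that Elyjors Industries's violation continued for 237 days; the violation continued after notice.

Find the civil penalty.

First 152 days: 152 × $3,350 = $509,200
Remaining days: (237 − 152) × $7,030 = $597,550
Per-day component: $509,200 + $597,550 = $1,106,750
Base plus per-day: $95,050 + $1,106,750 = $1,201,800
Enhancement: 40% of $1,201,800 = $480,720
Enhanced fine: $1,201,800 + $480,720 = $1,682,520
Minimum $1,051,300: $1,682,520 meets the minimum, no increase.

Civil penalty: $1,682,520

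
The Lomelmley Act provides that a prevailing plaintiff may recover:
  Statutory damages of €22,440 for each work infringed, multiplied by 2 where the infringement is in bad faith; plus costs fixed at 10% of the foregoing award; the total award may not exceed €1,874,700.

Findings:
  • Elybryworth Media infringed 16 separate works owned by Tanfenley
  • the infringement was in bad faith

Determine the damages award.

Statutory damages: 16 × €22,440 = €359,040
Doubled: 2 × €359,040 = €718,080
Costs: 10% of €718,080 = €71,808
Award plus costs: €718,080 + €71,808 = €789,888
Cap at €1,874,700: €789,888 is within the cap, no reduction.

€789,888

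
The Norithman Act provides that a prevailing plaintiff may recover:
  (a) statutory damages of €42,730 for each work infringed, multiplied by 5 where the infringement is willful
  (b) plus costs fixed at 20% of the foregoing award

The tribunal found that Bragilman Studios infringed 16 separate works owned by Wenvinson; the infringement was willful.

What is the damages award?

€4,102,080

Statutory damages: 16 × €42,730 = €683,680
Multiplied by 5: 5 × €683,680 = €3,418,400
Costs: 20% of €3,418,400 = €683,680
Award plus costs: €3,418,400 + €683,680 = €4,102,080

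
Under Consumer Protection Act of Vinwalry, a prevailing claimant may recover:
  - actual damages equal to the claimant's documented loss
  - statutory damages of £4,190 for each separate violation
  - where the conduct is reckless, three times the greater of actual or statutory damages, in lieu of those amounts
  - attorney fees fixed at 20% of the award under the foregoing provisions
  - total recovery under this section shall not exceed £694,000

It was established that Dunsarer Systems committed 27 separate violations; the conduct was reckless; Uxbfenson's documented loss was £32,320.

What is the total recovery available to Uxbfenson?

£407,268

Statutory damages: 27 × £4,190 = £113,130
Greater of actual damages (£32,320) or statutory damages (£113,130): £113,130
Trebled: 3 × £113,130 = £339,390
Attorney fees: 20% of £339,390 = £67,878
Total before cap: £339,390 + £67,878 = £407,268
Cap at £694,000: £407,268 is within the cap, no reduction.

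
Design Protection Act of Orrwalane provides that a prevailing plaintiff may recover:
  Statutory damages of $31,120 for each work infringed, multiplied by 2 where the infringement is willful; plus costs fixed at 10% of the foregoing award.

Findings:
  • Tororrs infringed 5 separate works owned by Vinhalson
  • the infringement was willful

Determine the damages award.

$342,320

Statutory damages: 5 × $31,120 = $155,600
Doubled: 2 × $155,600 = $311,200
Costs: 10% of $311,200 = $31,120
Award plus costs: $311,200 + $31,120 = $342,320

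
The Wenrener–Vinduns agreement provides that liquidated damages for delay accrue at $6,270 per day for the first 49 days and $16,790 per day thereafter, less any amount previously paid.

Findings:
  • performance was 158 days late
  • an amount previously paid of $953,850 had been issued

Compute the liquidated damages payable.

First 49 days: 49 × $6,270 = $307,230
Remaining days: (158 − 49) × $16,790 = $1,830,110
Accrued per-day damages: $307,230 + $1,830,110 = $2,137,340
Less amount previously paid: $2,137,340 − $953,850 = $1,183,490

Liquidated damages: $1,183,490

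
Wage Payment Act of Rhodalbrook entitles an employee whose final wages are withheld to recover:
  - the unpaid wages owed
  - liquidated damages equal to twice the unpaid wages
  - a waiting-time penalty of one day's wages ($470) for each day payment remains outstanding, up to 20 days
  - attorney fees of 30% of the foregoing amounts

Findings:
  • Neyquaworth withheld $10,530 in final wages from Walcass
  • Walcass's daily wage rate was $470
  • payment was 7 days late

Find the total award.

$45,344

Doubled: 2 × $10,530 = $21,060
Penalty days: min(7, 20) = 7
Waiting-time penalty: 7 × $470 = $3,290
Subtotal: $10,530 + $21,060 + $3,290 = $34,880
Attorney fees: 30% of $34,880 = $10,464
Total award: $34,880 + $10,464 = $45,344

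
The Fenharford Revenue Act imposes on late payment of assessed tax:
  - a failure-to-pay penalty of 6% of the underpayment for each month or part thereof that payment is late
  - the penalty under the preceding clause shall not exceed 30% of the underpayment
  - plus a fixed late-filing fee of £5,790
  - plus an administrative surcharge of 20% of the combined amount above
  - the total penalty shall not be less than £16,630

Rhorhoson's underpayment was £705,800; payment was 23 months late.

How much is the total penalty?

£261,036

Accrued rate: 6% × 23 = 138%, capped at 30% → 30%
Failure-to-pay penalty: 30% of £705,800 = £211,740
Penalty before surcharge: £211,740 + £5,790 = £217,530
Administrative surcharge: 20% of £217,530 = £43,506
Total penalty: £217,530 + £43,506 = £261,036
Minimum £16,630: £261,036 meets the minimum, no increase.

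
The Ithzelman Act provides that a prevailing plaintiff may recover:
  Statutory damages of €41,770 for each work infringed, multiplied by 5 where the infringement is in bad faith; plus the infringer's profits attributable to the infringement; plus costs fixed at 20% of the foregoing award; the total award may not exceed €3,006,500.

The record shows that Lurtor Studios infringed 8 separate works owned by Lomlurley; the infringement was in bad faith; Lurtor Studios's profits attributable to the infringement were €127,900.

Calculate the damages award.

Statutory damages: 8 × €41,770 = €334,160
Multiplied by 5: 5 × €334,160 = €1,670,800
Combined award: €1,670,800 + €127,900 = €1,798,700
Costs: 20% of €1,798,700 = €359,740
Award plus costs: €1,798,700 + €359,740 = €2,158,440
Cap at €3,006,500: €2,158,440 is within the cap, no reduction.

€2,158,440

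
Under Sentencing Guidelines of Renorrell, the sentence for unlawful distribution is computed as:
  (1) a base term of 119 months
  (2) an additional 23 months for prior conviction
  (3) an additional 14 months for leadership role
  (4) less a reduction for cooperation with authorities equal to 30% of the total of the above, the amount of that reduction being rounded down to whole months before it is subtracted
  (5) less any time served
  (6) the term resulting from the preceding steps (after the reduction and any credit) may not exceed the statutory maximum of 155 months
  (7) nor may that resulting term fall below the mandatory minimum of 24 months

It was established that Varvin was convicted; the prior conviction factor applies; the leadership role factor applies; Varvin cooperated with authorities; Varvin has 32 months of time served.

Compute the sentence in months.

78 months

Prior conviction enhancement: +23 months
Leadership role enhancement: +14 months
Adjusted term: 119 months + 23 months + 14 months = 156 months
Cooperation with authorities reduction: 30% of 156 months = 46 months (rounded down)
After reduction: 156 − 46 = 110 months
Less time served: 110 months − 32 months = 78 months
Cap at 155 months: 78 months is within the cap, no reduction.
Minimum 24 months: 78 months meets the minimum, no increase.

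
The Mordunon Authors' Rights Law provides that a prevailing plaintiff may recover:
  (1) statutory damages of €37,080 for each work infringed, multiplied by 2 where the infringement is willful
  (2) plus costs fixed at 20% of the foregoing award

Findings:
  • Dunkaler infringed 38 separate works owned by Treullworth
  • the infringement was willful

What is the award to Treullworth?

€3,381,696

Statutory damages: 38 × €37,080 = €1,409,040
Doubled: 2 × €1,409,040 = €2,818,080
Costs: 20% of €2,818,080 = €563,616
Award plus costs: €2,818,080 + €563,616 = €3,381,696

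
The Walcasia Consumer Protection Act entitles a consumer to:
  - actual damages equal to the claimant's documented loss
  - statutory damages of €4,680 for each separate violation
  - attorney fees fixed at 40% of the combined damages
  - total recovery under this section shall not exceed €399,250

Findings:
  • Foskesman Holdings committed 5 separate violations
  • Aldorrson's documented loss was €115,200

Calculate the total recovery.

€194,040

Statutory damages: 5 × €4,680 = €23,400
Combined damages: €115,200 + €23,400 = €138,600
Attorney fees: 40% of €138,600 = €55,440
Total before cap: €138,600 + €55,440 = €194,040
Cap at €399,250: €194,040 is within the cap, no reduction.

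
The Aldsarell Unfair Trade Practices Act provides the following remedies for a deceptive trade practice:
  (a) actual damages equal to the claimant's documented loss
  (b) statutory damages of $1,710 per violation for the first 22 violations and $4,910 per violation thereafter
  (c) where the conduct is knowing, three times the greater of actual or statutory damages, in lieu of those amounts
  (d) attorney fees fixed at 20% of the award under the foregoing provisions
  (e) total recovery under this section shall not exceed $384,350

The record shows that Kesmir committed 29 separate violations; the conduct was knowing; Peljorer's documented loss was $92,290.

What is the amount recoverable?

$332,244

First 22 violations: 22 × $1,710 = $37,620
Remaining violations: (29 − 22) × $4,910 = $34,370
Statutory damages: $37,620 + $34,370 = $71,990
Greater of actual damages ($92,290) or statutory damages ($71,990): $92,290
Trebled: 3 × $92,290 = $276,870
Attorney fees: 20% of $276,870 = $55,374
Total before cap: $276,870 + $55,374 = $332,244
Cap at $384,350: $332,244 is within the cap, no reduction.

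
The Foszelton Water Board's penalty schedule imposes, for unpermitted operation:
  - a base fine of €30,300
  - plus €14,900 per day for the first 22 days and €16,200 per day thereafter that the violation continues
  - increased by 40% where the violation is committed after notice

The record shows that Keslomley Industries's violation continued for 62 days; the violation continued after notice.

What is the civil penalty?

€1,408,540

First 22 days: 22 × €14,900 = €327,800
Remaining days: (62 − 22) × €16,200 = €648,000
Per-day component: €327,800 + €648,000 = €975,800
Base plus per-day: €30,300 + €975,800 = €1,006,100
Enhancement: 40% of €1,006,100 = €402,440
Enhanced fine: €1,006,100 + €402,440 = €1,408,540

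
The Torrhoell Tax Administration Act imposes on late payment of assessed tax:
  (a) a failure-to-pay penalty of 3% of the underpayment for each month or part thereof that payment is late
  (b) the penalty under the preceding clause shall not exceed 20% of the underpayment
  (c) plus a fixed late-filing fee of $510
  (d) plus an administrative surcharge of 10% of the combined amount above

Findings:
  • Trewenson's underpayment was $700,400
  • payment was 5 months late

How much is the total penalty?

Penalty: $116,127

Accrued rate: 3% × 5 = 15%, capped at 20% → 15%
Failure-to-pay penalty: 15% of $700,400 = $105,060
Penalty before surcharge: $105,060 + $510 = $105,570
Administrative surcharge: 10% of $105,570 = $10,557
Total penalty: $105,570 + $10,557 = $116,127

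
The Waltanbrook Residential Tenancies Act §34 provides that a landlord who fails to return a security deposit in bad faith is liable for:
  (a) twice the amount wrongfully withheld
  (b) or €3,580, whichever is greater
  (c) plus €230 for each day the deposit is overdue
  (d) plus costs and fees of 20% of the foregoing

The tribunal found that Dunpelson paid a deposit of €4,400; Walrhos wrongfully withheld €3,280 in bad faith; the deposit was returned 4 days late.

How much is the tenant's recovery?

Doubled: 2 × €3,280 = €6,560
Minimum €3,580: €6,560 meets the minimum, no increase.
Late-return penalty: 4 × €230 = €920
Damages plus late penalty: €6,560 + €920 = €7,480
Costs and fees: 20% of €7,480 = €1,496
Total recovery: €7,480 + €1,496 = €8,976

€8,976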